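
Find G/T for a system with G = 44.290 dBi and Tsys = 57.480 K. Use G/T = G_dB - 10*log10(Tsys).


G/T = 44.290 - 10*log10(57.480) = 44.290 - 17.59517 = 26.69 dB/K

26.69 dB/K


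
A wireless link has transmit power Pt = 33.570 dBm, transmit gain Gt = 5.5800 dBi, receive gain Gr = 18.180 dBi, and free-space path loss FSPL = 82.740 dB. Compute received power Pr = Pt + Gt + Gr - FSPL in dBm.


Pr = 33.570 + 5.5800 + 18.180 - 82.740 = -25.41 dBm

-25.41 dBm


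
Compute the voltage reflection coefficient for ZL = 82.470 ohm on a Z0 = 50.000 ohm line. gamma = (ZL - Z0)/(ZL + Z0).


gamma = (82.470 - 50.000) / (82.470 + 50.000) = 0.2451

0.2451


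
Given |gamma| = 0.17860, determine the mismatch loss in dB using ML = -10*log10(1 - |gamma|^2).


ML = -10 * log10(1 - 0.17860^2) = -10 * log10(0.96810204) = 0.1408 dB

0.1408 dB


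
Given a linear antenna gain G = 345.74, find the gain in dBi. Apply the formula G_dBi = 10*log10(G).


G_dBi = 10 * log10(345.74) = 25.39 dBi

25.39 dBi


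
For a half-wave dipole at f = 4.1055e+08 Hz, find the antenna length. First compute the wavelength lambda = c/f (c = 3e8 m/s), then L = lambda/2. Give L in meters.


lambda = c / f = 3.0000e+08 / 4.1055e+08 = 0.7307271 m
L = lambda / 2 = 0.7307271 / 2 = 0.3654 m

0.3654 m


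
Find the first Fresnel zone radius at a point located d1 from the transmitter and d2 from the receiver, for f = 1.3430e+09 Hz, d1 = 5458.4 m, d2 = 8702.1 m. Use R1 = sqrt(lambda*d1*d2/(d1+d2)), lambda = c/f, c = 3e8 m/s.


lambda = c / f = 3.0000e+08 / 1.3430e+09 = 0.2233805 m
R1 = sqrt(0.2233805 * 5458.4 * 8702.1 / (5458.4 + 8702.1)) = 27.37 m

27.37 m


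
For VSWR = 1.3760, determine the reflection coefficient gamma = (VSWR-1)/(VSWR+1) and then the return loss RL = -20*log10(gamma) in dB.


gamma = (1.3760 - 1) / (1.3760 + 1) = 0.1582492
RL = -20 * log10(0.1582492) = 16.01 dB

16.01 dB


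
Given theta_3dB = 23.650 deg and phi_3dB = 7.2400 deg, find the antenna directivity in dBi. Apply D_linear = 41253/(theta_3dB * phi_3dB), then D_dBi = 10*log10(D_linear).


D_linear = 41253 / (23.650 * 7.2400) = 240.9272
D_dBi = 10 * log10(240.9272) = 23.82 dBi

23.82 dBi


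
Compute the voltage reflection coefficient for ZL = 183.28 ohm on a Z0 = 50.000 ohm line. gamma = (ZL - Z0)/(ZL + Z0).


gamma = (183.28 - 50.000) / (183.28 + 50.000) = 0.5713

0.5713


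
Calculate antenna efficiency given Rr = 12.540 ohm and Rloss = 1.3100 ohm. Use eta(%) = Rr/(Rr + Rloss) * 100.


eta = 12.540 / (12.540 + 1.3100) * 100 = 90.54%

90.54%


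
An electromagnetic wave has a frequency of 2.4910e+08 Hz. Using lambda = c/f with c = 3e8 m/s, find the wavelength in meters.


lambda = c / f = 3.0000e+08 / 2.4910e+08 = 1.204 m

1.204 m


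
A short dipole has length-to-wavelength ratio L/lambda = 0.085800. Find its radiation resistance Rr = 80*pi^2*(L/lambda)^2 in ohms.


Rr = 80 * pi^2 * (0.085800)^2 = 80 * 9.869604 * 7.361640e-03 = 5.813 ohm

5.813 ohm


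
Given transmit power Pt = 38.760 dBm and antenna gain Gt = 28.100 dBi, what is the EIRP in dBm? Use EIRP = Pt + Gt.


EIRP = Pt + Gt = 38.760 + 28.100 = 66.86 dBm

66.86 dBm


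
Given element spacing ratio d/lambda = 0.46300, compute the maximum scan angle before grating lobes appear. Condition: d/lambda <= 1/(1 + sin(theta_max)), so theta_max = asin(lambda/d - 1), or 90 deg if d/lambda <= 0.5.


lambda/d - 1 = 1/0.46300 - 1 = 1.159827 >= 1
d/lambda <= 0.5, so the array can scan to endfire without grating lobes: theta_max = 90 deg

90 deg


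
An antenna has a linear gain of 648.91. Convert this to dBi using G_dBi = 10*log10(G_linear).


G_dBi = 10 * log10(648.91) = 28.12 dBi

28.12 dBi


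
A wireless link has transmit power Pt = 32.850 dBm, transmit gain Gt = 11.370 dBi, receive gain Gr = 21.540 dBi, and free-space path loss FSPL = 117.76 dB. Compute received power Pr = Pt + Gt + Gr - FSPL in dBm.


Pr = 32.850 + 11.370 + 21.540 - 117.76 = -52.00 dBm

-52.00 dBm


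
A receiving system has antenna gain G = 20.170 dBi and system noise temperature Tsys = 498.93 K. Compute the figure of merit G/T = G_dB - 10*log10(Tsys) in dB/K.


G/T = 20.170 - 10*log10(498.93) = 20.170 - 26.98040 = -6.810 dB/K

-6.810 dB/K


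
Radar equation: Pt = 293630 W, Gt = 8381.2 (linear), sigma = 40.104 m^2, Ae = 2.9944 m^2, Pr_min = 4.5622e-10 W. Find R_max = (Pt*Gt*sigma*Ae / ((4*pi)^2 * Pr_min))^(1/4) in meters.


R^4 = 293630*8381.2*40.104*2.9944 / ((4*pi)^2 * 4.5622e-10) = 4.102136e+18
R_max = 4.102136e+18^0.25 = 45004 m

45004 m


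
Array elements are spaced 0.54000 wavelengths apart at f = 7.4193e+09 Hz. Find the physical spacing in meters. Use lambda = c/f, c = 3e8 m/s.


lambda = c / f = 3.0000e+08 / 7.4193e+09 = 0.04043508 m
d = 0.54000 * 0.04043508 = 0.02183 m

0.02183 m


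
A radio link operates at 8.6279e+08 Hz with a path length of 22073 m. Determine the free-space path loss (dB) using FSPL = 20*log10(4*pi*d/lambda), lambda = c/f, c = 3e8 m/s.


lambda = c / f = 3.0000e+08 / 8.6279e+08 = 0.3477092 m
FSPL = 20 * log10(4*pi*22073/0.3477092) = 118.0 dB

118.0 dB


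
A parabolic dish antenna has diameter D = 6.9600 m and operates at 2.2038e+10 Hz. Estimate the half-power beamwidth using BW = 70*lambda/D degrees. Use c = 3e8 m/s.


lambda = c / f = 3.0000e+08 / 2.2038e+10 = 0.01361285 m
BW = 70 * 0.01361285 / 6.9600 = 0.1369 deg

0.1369 deg


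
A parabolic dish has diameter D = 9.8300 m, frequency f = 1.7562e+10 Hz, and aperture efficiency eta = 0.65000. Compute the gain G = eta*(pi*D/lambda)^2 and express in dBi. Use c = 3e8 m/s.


lambda = c / f = 3.0000e+08 / 1.7562e+10 = 0.01708234 m
G_linear = 0.65000 * (pi * 9.8300 / 0.01708234)^2 = 2.124347e+06
G_dBi = 10 * log10(2.124347e+06) = 63.27 dBi

63.27 dBi


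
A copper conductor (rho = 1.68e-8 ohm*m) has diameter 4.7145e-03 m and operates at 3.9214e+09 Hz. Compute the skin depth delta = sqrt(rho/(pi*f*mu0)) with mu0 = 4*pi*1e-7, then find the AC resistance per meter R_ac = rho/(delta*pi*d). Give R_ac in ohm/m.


delta = sqrt(1.68e-8 / (pi * 3.9214e+09 * 4*pi*1e-7)) = 1.041728e-06 m
R_ac = 1.68e-8 / (1.041728e-06 * pi * 4.7145e-03) = 1.089 ohm/m

1.089 ohm/m


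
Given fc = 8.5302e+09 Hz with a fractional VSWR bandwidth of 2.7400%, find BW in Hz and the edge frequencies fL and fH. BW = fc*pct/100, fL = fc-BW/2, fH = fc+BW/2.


BW = 8.5302e+09 * 2.7400/100 = 2.337275e+08 Hz
fL = 8.5302e+09 - 2.337275e+08/2 = 8.413e+09 Hz
fH = 8.5302e+09 + 2.337275e+08/2 = 8.647e+09 Hz

BW=2.337e+08 Hz, fL=8.413e+09 Hz, fH=8.647e+09 Hz


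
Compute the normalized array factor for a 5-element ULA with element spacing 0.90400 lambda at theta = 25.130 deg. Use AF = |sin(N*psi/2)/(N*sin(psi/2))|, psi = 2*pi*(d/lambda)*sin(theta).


psi = 2*pi*0.90400*sin(25.130 deg) = 2.412145 rad
AF = |sin(5*2.412145/2) / (5*sin(2.412145/2))| = 0.05355

0.05355


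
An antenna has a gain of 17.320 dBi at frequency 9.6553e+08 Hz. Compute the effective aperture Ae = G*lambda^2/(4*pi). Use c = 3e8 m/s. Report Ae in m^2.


lambda = c / f = 3.0000e+08 / 9.6553e+08 = 0.3107102 m
G_linear = 10^(17.320/10) = 53.95106
Ae = G_linear * lambda^2 / (4*pi) = 53.95106 * 0.3107102^2 / (4*pi) = 0.4145 m^2

0.4145 m^2


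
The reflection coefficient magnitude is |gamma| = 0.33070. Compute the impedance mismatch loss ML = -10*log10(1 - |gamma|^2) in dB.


ML = -10 * log10(1 - 0.33070^2) = -10 * log10(0.89063751) = 0.5030 dB

0.5030 dB


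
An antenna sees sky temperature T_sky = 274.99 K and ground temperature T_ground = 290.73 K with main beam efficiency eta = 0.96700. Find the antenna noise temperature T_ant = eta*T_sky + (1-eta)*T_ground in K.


T_ant = 0.96700 * 274.99 + (1 - 0.96700) * 290.73 = 275.5 K

275.5 K


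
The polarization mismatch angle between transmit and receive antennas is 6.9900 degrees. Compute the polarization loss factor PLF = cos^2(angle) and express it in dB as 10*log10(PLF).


PLF_linear = cos^2(6.9900 deg) = 0.9851901
PLF_dB = 10 * log10(0.9851901) = -0.06480 dB

-0.06480 dB


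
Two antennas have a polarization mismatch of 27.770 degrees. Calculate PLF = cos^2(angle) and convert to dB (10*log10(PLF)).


PLF_linear = cos^2(27.770 deg) = 0.7829154
PLF_dB = 10 * log10(0.7829154) = -1.063 dB

-1.063 dB


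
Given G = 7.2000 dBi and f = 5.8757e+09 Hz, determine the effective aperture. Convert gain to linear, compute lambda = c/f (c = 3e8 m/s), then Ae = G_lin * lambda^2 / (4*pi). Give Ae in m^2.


lambda = c / f = 3.0000e+08 / 5.8757e+09 = 0.05105775 m
G_linear = 10^(7.2000/10) = 5.248075
Ae = G_linear * lambda^2 / (4*pi) = 5.248075 * 0.05105775^2 / (4*pi) = 1.089e-03 m^2

1.089e-03 m^2


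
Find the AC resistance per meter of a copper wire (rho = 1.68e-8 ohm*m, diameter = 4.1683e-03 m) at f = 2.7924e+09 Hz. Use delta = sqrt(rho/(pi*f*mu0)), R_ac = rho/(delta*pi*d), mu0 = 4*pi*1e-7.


delta = sqrt(1.68e-8 / (pi * 2.7924e+09 * 4*pi*1e-7)) = 1.234485e-06 m
R_ac = 1.68e-8 / (1.234485e-06 * pi * 4.1683e-03) = 1.039 ohm/m

1.039 ohm/m


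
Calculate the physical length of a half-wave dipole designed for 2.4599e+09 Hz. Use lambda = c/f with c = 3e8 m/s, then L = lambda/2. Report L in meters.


lambda = c / f = 3.0000e+08 / 2.4599e+09 = 0.1219562 m
L = lambda / 2 = 0.1219562 / 2 = 0.06098 m

0.06098 m


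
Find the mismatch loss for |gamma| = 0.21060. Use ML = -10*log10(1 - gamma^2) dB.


ML = -10 * log10(1 - 0.21060^2) = -10 * log10(0.95564764) = 0.1970 dB

0.1970 dB


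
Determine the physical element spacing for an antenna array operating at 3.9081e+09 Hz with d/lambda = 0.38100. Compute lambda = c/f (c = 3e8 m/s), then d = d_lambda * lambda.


lambda = c / f = 3.0000e+08 / 3.9081e+09 = 0.07676364 m
d = 0.38100 * 0.07676364 = 0.02925 m

0.02925 m


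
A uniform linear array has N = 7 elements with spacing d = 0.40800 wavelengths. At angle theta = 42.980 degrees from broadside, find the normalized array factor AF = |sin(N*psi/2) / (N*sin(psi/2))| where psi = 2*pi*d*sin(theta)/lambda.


psi = 2*pi*0.40800*sin(42.980 deg) = 1.747675 rad
AF = |sin(7*1.747675/2) / (7*sin(1.747675/2))| = 0.03084

0.03084


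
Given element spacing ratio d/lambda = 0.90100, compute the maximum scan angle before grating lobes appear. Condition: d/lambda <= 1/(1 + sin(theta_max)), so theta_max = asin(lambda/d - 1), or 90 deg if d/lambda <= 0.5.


lambda/d - 1 = 1/0.90100 - 1 = 0.1098779
theta_max = asin(0.1098779) = 6.308 deg

6.308 deg


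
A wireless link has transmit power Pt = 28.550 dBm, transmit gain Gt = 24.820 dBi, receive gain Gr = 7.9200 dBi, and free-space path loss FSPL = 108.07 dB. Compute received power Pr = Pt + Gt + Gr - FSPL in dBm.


Pr = 28.550 + 24.820 + 7.9200 - 108.07 = -46.78 dBm

-46.78 dBm


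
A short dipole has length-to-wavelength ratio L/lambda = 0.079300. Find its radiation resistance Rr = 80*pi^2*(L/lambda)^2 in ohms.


Rr = 80 * pi^2 * (0.079300)^2 = 80 * 9.869604 * 6.288490e-03 = 4.965 ohm

4.965 ohm


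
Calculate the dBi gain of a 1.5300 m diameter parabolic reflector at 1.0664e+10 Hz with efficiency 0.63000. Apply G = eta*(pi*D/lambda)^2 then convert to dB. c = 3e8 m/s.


lambda = c / f = 3.0000e+08 / 1.0664e+10 = 0.02813203 m
G_linear = 0.63000 * (pi * 1.5300 / 0.02813203)^2 = 18391.66
G_dBi = 10 * log10(18391.66) = 42.65 dBi

42.65 dBi


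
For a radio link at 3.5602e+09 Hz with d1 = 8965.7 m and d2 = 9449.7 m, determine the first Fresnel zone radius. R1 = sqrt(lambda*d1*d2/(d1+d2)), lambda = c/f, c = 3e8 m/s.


lambda = c / f = 3.0000e+08 / 3.5602e+09 = 0.08426493 m
R1 = sqrt(0.08426493 * 8965.7 * 9449.7 / (8965.7 + 9449.7)) = 19.69 m

19.69 m


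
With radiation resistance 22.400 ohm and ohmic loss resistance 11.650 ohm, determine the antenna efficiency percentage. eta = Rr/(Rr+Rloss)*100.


eta = 22.400 / (22.400 + 11.650) * 100 = 65.79%

65.79%


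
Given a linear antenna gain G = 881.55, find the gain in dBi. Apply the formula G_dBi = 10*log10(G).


G_dBi = 10 * log10(881.55) = 29.45 dBi

29.45 dBi


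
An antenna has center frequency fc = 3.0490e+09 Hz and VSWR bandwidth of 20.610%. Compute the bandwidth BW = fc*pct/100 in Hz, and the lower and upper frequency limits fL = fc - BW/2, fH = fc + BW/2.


BW = 3.0490e+09 * 20.610/100 = 6.283989e+08 Hz
fL = 3.0490e+09 - 6.283989e+08/2 = 2.735e+09 Hz
fH = 3.0490e+09 + 6.283989e+08/2 = 3.363e+09 Hz

BW=6.284e+08 Hz, fL=2.735e+09 Hz, fH=3.363e+09 Hz


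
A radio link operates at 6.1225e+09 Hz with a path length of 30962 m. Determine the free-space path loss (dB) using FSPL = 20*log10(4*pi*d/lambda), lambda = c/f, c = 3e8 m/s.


lambda = c / f = 3.0000e+08 / 6.1225e+09 = 0.04899959 m
FSPL = 20 * log10(4*pi*30962/0.04899959) = 138.0 dB

138.0 dB


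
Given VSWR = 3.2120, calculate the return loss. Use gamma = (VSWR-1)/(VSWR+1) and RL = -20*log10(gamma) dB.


gamma = (3.2120 - 1) / (3.2120 + 1) = 0.5251662
RL = -20 * log10(0.5251662) = 5.594 dB

5.594 dB


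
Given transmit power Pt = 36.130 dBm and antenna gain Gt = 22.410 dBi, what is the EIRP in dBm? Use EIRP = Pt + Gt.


EIRP = Pt + Gt = 36.130 + 22.410 = 58.54 dBm

58.54 dBm


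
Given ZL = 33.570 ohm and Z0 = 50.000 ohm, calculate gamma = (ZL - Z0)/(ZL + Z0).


gamma = (33.570 - 50.000) / (33.570 + 50.000) = -0.1966

-0.1966


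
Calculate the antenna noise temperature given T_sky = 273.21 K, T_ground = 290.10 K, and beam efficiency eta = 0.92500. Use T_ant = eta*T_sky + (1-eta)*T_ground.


T_ant = 0.92500 * 273.21 + (1 - 0.92500) * 290.10 = 274.5 K

274.5 K


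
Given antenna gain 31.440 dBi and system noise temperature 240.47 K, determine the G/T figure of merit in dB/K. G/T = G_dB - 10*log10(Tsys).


G/T = 31.440 - 10*log10(240.47) = 31.440 - 23.81061 = 7.629 dB/K

7.629 dB/K


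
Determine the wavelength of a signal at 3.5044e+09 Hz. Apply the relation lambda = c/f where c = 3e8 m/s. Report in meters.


lambda = c / f = 3.0000e+08 / 3.5044e+09 = 0.08561 m

0.08561 m


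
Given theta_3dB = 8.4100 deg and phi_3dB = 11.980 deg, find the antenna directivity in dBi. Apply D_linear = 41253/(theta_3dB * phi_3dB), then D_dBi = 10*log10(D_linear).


D_linear = 41253 / (8.4100 * 11.980) = 409.4517
D_dBi = 10 * log10(409.4517) = 26.12 dBi

26.12 dBi


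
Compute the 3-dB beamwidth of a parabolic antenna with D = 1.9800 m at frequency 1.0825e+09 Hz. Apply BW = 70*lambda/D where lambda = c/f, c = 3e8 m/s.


lambda = c / f = 3.0000e+08 / 1.0825e+09 = 0.2771363 m
BW = 70 * 0.2771363 / 1.9800 = 9.798 deg

9.798 deg


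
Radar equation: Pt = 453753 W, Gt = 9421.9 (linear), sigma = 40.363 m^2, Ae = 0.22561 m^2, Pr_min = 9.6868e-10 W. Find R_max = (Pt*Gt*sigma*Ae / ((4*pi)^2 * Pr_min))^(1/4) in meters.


R^4 = 453753*9421.9*40.363*0.22561 / ((4*pi)^2 * 9.6868e-10) = 2.545070e+17
R_max = 2.545070e+17^0.25 = 22461 m

22461 m


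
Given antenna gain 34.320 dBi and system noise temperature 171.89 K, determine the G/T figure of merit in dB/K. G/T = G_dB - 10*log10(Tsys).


G/T = 34.320 - 10*log10(171.89) = 34.320 - 22.35251 = 11.97 dB/K

11.97 dB/K


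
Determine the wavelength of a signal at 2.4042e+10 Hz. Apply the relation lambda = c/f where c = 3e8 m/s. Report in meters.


lambda = c / f = 3.0000e+08 / 2.4042e+10 = 0.01248 m

0.01248 m


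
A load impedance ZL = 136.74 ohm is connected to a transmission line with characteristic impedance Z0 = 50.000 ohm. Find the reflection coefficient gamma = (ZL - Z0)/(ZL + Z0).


gamma = (136.74 - 50.000) / (136.74 + 50.000) = 0.4645

0.4645


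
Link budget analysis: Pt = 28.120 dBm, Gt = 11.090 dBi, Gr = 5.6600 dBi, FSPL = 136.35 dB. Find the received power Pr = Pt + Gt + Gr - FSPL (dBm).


Pr = 28.120 + 11.090 + 5.6600 - 136.35 = -91.48 dBm

-91.48 dBm


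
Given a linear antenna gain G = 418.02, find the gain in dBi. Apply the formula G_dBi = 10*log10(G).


G_dBi = 10 * log10(418.02) = 26.21 dBi

26.21 dBi


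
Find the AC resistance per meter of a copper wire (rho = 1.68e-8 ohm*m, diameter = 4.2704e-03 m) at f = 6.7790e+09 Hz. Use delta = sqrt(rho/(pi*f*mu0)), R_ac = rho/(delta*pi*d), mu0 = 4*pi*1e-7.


delta = sqrt(1.68e-8 / (pi * 6.7790e+09 * 4*pi*1e-7)) = 7.923042e-07 m
R_ac = 1.68e-8 / (7.923042e-07 * pi * 4.2704e-03) = 1.581 ohm/m

1.581 ohm/m


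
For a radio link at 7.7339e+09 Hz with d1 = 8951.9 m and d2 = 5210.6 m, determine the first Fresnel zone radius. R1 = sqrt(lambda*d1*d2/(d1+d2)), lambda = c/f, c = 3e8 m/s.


lambda = c / f = 3.0000e+08 / 7.7339e+09 = 0.03879026 m
R1 = sqrt(0.03879026 * 8951.9 * 5210.6 / (8951.9 + 5210.6)) = 11.30 m

11.30 m


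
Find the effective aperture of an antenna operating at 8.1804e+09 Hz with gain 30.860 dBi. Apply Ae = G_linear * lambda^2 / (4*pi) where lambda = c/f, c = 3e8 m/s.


lambda = c / f = 3.0000e+08 / 8.1804e+09 = 0.03667302 m
G_linear = 10^(30.860/10) = 1218.990
Ae = G_linear * lambda^2 / (4*pi) = 1218.990 * 0.03667302^2 / (4*pi) = 0.1305 m^2

0.1305 m^2


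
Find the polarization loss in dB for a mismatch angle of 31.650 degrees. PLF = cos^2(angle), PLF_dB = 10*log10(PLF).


PLF_linear = cos^2(31.650 deg) = 0.7246595
PLF_dB = 10 * log10(0.7246595) = -1.399 dB

-1.399 dB


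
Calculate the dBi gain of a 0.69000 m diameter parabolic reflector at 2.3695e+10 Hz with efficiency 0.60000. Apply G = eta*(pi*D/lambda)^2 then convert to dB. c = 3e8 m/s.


lambda = c / f = 3.0000e+08 / 2.3695e+10 = 0.01266090 m
G_linear = 0.60000 * (pi * 0.69000 / 0.01266090)^2 = 17588.14
G_dBi = 10 * log10(17588.14) = 42.45 dBi

42.45 dBi


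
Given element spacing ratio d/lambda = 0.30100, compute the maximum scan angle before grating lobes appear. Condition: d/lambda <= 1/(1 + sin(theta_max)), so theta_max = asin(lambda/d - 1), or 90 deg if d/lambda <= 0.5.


lambda/d - 1 = 1/0.30100 - 1 = 2.322259 >= 1
d/lambda <= 0.5, so the array can scan to endfire without grating lobes: theta_max = 90 deg

90 deg


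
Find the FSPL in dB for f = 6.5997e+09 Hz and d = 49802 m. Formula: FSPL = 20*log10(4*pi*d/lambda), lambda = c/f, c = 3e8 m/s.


lambda = c / f = 3.0000e+08 / 6.5997e+09 = 0.04545661 m
FSPL = 20 * log10(4*pi*49802/0.04545661) = 142.8 dB

142.8 dB


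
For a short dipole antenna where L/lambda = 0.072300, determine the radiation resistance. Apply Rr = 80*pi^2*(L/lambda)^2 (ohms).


Rr = 80 * pi^2 * (0.072300)^2 = 80 * 9.869604 * 5.227290e-03 = 4.127 ohm

4.127 ohm


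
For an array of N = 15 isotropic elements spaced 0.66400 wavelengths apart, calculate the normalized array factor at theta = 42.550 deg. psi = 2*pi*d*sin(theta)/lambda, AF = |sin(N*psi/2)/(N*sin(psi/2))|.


psi = 2*pi*0.66400*sin(42.550 deg) = 2.821269 rad
AF = |sin(15*2.821269/2) / (15*sin(2.821269/2))| = 0.04991

0.04991


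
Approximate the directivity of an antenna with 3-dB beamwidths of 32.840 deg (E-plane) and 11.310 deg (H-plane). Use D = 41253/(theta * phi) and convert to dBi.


D_linear = 41253 / (32.840 * 11.310) = 111.0682
D_dBi = 10 * log10(111.0682) = 20.46 dBi

20.46 dBi


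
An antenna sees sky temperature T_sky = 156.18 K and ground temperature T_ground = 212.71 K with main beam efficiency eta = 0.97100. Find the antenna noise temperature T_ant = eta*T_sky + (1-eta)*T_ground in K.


T_ant = 0.97100 * 156.18 + (1 - 0.97100) * 212.71 = 157.8 K

157.8 K


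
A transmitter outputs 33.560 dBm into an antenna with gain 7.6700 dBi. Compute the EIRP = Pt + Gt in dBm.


EIRP = Pt + Gt = 33.560 + 7.6700 = 41.23 dBm

41.23 dBm


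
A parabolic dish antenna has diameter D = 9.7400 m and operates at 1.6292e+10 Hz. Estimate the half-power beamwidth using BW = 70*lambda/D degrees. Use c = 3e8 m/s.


lambda = c / f = 3.0000e+08 / 1.6292e+10 = 0.01841395 m
BW = 70 * 0.01841395 / 9.7400 = 0.1323 deg

0.1323 deg


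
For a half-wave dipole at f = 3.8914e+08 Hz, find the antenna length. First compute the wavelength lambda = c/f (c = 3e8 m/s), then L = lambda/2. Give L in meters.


lambda = c / f = 3.0000e+08 / 3.8914e+08 = 0.7709308 m
L = lambda / 2 = 0.7709308 / 2 = 0.3855 m

0.3855 m


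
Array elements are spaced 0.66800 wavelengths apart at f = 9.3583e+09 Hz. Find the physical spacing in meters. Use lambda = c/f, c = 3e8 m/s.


lambda = c / f = 3.0000e+08 / 9.3583e+09 = 0.03205710 m
d = 0.66800 * 0.03205710 = 0.02141 m

0.02141 m


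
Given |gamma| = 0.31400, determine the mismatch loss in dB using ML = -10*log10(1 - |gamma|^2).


ML = -10 * log10(1 - 0.31400^2) = -10 * log10(0.901404) = 0.4508 dB

0.4508 dB


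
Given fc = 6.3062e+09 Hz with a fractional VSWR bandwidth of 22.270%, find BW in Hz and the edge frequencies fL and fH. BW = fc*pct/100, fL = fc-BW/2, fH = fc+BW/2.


BW = 6.3062e+09 * 22.270/100 = 1.404391e+09 Hz
fL = 6.3062e+09 - 1.404391e+09/2 = 5.604e+09 Hz
fH = 6.3062e+09 + 1.404391e+09/2 = 7.008e+09 Hz

BW=1.404e+09 Hz, fL=5.604e+09 Hz, fH=7.008e+09 Hz


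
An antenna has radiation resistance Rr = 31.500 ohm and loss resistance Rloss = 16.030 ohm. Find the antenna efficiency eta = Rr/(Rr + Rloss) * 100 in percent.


eta = 31.500 / (31.500 + 16.030) * 100 = 66.27%

66.27%


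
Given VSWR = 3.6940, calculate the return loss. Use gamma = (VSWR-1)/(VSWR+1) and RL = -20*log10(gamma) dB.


gamma = (3.6940 - 1) / (3.6940 + 1) = 0.5739242
RL = -20 * log10(0.5739242) = 4.823 dB

4.823 dB


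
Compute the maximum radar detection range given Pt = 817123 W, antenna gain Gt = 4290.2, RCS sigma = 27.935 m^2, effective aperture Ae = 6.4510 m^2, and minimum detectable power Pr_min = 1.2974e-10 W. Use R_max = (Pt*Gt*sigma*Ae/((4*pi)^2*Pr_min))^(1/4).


R^4 = 817123*4290.2*27.935*6.4510 / ((4*pi)^2 * 1.2974e-10) = 3.083522e+19
R_max = 3.083522e+19^0.25 = 74518 m

74518 m


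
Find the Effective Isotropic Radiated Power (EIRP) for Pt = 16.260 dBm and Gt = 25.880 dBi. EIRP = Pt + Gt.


EIRP = Pt + Gt = 16.260 + 25.880 = 42.14 dBm

42.14 dBm


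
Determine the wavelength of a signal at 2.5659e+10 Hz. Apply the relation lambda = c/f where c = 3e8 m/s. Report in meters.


lambda = c / f = 3.0000e+08 / 2.5659e+10 = 0.01169 m

0.01169 m


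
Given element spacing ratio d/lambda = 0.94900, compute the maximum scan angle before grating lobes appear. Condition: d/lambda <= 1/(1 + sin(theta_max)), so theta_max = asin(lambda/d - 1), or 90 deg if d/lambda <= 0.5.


lambda/d - 1 = 1/0.94900 - 1 = 0.05374078
theta_max = asin(0.05374078) = 3.081 deg

3.081 deg


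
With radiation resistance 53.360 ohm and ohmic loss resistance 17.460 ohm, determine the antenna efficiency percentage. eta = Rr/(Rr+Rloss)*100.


eta = 53.360 / (53.360 + 17.460) * 100 = 75.35%

75.35%


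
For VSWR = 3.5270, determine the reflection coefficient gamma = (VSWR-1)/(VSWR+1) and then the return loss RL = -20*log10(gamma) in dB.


gamma = (3.5270 - 1) / (3.5270 + 1) = 0.5582063
RL = -20 * log10(0.5582063) = 5.064 dB

5.064 dB


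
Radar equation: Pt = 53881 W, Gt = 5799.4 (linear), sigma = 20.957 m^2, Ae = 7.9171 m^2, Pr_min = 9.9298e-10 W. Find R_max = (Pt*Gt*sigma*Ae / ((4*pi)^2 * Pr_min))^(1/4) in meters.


R^4 = 53881*5799.4*20.957*7.9171 / ((4*pi)^2 * 9.9298e-10) = 3.306387e+17
R_max = 3.306387e+17^0.25 = 23979 m

23979 m


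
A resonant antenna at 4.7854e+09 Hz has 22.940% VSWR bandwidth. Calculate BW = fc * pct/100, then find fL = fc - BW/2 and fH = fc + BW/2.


BW = 4.7854e+09 * 22.940/100 = 1.097771e+09 Hz
fL = 4.7854e+09 - 1.097771e+09/2 = 4.237e+09 Hz
fH = 4.7854e+09 + 1.097771e+09/2 = 5.334e+09 Hz

BW=1.098e+09 Hz, fL=4.237e+09 Hz, fH=5.334e+09 Hz


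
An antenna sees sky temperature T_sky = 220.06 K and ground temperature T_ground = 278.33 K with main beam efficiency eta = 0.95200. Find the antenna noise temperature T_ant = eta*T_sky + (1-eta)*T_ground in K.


T_ant = 0.95200 * 220.06 + (1 - 0.95200) * 278.33 = 222.9 K

222.9 K


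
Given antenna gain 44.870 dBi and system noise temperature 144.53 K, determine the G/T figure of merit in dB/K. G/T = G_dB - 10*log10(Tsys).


G/T = 44.870 - 10*log10(144.53) = 44.870 - 21.59958 = 23.27 dB/K

23.27 dB/K


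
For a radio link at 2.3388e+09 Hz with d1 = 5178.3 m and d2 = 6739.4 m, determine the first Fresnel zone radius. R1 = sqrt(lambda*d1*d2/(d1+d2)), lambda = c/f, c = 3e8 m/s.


lambda = c / f = 3.0000e+08 / 2.3388e+09 = 0.1282709 m
R1 = sqrt(0.1282709 * 5178.3 * 6739.4 / (5178.3 + 6739.4)) = 19.38 m

19.38 m


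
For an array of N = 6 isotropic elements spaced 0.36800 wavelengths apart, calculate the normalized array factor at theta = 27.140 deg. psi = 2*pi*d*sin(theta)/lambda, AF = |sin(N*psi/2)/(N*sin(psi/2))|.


psi = 2*pi*0.36800*sin(27.140 deg) = 1.054753 rad
AF = |sin(6*1.054753/2) / (6*sin(1.054753/2))| = 7.506e-03

7.506e-03


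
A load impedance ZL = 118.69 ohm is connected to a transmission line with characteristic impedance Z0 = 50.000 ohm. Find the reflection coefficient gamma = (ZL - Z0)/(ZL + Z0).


gamma = (118.69 - 50.000) / (118.69 + 50.000) = 0.4072

0.4072


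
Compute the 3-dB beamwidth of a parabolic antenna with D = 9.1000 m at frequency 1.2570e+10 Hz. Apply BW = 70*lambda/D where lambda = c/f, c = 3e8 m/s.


lambda = c / f = 3.0000e+08 / 1.2570e+10 = 0.02386635 m
BW = 70 * 0.02386635 / 9.1000 = 0.1836 deg

0.1836 deg


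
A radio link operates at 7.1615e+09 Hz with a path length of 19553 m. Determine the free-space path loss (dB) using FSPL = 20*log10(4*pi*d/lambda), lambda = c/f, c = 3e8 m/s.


lambda = c / f = 3.0000e+08 / 7.1615e+09 = 0.04189067 m
FSPL = 20 * log10(4*pi*19553/0.04189067) = 135.4 dB

135.4 dB


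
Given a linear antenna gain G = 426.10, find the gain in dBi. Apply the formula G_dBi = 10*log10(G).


G_dBi = 10 * log10(426.10) = 26.30 dBi

26.30 dBi


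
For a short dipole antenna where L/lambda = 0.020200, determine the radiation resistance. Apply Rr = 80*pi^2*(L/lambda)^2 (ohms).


Rr = 80 * pi^2 * (0.020200)^2 = 80 * 9.869604 * 4.080400e-04 = 0.3222 ohm

0.3222 ohm


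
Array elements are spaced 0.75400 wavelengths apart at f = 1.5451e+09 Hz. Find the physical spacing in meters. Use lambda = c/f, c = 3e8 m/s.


lambda = c / f = 3.0000e+08 / 1.5451e+09 = 0.1941622 m
d = 0.75400 * 0.1941622 = 0.1464 m

0.1464 m


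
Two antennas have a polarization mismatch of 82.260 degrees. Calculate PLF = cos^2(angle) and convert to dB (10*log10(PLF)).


PLF_linear = cos^2(82.260 deg) = 0.01813816
PLF_dB = 10 * log10(0.01813816) = -17.41 dB

-17.41 dB


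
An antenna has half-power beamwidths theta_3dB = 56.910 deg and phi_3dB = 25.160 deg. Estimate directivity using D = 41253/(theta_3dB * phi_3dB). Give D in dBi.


D_linear = 41253 / (56.910 * 25.160) = 28.81087
D_dBi = 10 * log10(28.81087) = 14.60 dBi

14.60 dBi


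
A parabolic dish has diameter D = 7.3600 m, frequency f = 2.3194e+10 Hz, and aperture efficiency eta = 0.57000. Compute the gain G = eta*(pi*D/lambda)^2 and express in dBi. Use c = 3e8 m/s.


lambda = c / f = 3.0000e+08 / 2.3194e+10 = 0.01293438 m
G_linear = 0.57000 * (pi * 7.3600 / 0.01293438)^2 = 1.821541e+06
G_dBi = 10 * log10(1.821541e+06) = 62.60 dBi

62.60 dBi


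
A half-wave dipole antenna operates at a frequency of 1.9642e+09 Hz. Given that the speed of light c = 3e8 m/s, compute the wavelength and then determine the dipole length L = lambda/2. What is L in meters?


lambda = c / f = 3.0000e+08 / 1.9642e+09 = 0.1527339 m
L = lambda / 2 = 0.1527339 / 2 = 0.07637 m

0.07637 m


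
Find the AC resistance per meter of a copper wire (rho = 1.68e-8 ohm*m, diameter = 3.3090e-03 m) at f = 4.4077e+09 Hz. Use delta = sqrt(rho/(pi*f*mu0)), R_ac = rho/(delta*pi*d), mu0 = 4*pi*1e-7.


delta = sqrt(1.68e-8 / (pi * 4.4077e+09 * 4*pi*1e-7)) = 9.825819e-07 m
R_ac = 1.68e-8 / (9.825819e-07 * pi * 3.3090e-03) = 1.645 ohm/m

1.645 ohm/m


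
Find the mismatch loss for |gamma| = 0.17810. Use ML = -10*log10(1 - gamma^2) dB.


ML = -10 * log10(1 - 0.17810^2) = -10 * log10(0.96828039) = 0.1400 dB

0.1400 dB


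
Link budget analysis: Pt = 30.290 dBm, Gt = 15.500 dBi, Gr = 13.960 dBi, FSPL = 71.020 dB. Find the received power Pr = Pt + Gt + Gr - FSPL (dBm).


Pr = 30.290 + 15.500 + 13.960 - 71.020 = -11.27 dBm

-11.27 dBm


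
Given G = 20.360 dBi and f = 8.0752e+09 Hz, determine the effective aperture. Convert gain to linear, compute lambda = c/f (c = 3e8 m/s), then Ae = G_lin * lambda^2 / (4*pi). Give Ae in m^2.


lambda = c / f = 3.0000e+08 / 8.0752e+09 = 0.03715078 m
G_linear = 10^(20.360/10) = 108.6426
Ae = G_linear * lambda^2 / (4*pi) = 108.6426 * 0.03715078^2 / (4*pi) = 0.01193 m^2

0.01193 m^2


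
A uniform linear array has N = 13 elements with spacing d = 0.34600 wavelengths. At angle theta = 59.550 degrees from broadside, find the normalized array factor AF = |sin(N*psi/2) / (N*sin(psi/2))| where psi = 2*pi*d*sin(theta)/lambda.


psi = 2*pi*0.34600*sin(59.550 deg) = 1.874129 rad
AF = |sin(13*1.874129/2) / (13*sin(1.874129/2))| = 0.03581

0.03581


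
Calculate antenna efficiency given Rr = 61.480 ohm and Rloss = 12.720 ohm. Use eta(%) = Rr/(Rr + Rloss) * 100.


eta = 61.480 / (61.480 + 12.720) * 100 = 82.86%

82.86%


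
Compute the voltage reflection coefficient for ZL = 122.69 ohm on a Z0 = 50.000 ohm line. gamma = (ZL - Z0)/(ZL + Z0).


gamma = (122.69 - 50.000) / (122.69 + 50.000) = 0.4209

0.4209


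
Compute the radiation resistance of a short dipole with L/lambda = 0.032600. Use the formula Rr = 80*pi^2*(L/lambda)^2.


Rr = 80 * pi^2 * (0.032600)^2 = 80 * 9.869604 * 1.062760e-03 = 0.8391 ohm

0.8391 ohm


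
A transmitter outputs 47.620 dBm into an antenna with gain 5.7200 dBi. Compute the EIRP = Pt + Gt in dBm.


EIRP = Pt + Gt = 47.620 + 5.7200 = 53.34 dBm

53.34 dBm


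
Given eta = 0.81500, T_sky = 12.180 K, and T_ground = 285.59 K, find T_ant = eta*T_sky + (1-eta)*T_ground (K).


T_ant = 0.81500 * 12.180 + (1 - 0.81500) * 285.59 = 62.76 K

62.76 K


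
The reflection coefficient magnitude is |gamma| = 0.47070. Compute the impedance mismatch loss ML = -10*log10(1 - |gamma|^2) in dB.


ML = -10 * log10(1 - 0.47070^2) = -10 * log10(0.77844151) = 1.088 dB

1.088 dB


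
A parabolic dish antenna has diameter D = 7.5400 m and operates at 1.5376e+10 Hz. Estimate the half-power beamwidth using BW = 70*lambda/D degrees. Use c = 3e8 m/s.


lambda = c / f = 3.0000e+08 / 1.5376e+10 = 0.01951093 m
BW = 70 * 0.01951093 / 7.5400 = 0.1811 deg

0.1811 deg


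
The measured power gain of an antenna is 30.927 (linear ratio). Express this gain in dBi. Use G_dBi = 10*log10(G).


G_dBi = 10 * log10(30.927) = 14.90 dBi

14.90 dBi


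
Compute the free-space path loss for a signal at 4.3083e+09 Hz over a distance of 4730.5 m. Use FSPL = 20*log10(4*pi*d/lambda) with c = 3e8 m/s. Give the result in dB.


lambda = c / f = 3.0000e+08 / 4.3083e+09 = 0.06963303 m
FSPL = 20 * log10(4*pi*4730.5/0.06963303) = 118.6 dB

118.6 dB


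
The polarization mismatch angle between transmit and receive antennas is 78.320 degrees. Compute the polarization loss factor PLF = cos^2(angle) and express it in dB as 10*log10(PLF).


PLF_linear = cos^2(78.320 deg) = 0.04098417
PLF_dB = 10 * log10(0.04098417) = -13.87 dB

-13.87 dB


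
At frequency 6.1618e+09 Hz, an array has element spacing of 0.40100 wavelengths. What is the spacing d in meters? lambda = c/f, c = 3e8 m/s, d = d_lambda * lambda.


lambda = c / f = 3.0000e+08 / 6.1618e+09 = 0.04868707 m
d = 0.40100 * 0.04868707 = 0.01952 m

0.01952 m


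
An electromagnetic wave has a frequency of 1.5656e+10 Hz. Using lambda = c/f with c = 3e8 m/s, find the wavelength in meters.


lambda = c / f = 3.0000e+08 / 1.5656e+10 = 0.01916 m

0.01916 m


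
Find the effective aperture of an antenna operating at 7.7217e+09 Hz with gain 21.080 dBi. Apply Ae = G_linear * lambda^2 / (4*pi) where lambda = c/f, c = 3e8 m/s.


lambda = c / f = 3.0000e+08 / 7.7217e+09 = 0.03885155 m
G_linear = 10^(21.080/10) = 128.2331
Ae = G_linear * lambda^2 / (4*pi) = 128.2331 * 0.03885155^2 / (4*pi) = 0.01540 m^2

0.01540 m^2


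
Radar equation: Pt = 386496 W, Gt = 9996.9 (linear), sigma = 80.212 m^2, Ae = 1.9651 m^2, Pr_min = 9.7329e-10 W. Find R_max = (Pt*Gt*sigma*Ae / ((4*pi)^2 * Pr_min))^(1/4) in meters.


R^4 = 386496*9996.9*80.212*1.9651 / ((4*pi)^2 * 9.7329e-10) = 3.962528e+18
R_max = 3.962528e+18^0.25 = 44616 m

44616 m


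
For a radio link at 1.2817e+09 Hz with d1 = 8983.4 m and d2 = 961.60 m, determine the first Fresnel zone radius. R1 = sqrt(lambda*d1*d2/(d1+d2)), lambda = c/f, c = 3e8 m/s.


lambda = c / f = 3.0000e+08 / 1.2817e+09 = 0.2340641 m
R1 = sqrt(0.2340641 * 8983.4 * 961.60 / (8983.4 + 961.60)) = 14.26 m

14.26 m


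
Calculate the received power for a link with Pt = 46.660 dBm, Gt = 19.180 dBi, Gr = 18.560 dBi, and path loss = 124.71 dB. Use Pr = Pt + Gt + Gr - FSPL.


Pr = 46.660 + 19.180 + 18.560 - 124.71 = -40.31 dBm

-40.31 dBm


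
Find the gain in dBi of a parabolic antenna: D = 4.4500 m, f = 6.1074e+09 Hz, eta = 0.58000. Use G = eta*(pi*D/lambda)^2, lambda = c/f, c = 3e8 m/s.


lambda = c / f = 3.0000e+08 / 6.1074e+09 = 0.04912074 m
G_linear = 0.58000 * (pi * 4.4500 / 0.04912074)^2 = 46980.54
G_dBi = 10 * log10(46980.54) = 46.72 dBi

46.72 dBi


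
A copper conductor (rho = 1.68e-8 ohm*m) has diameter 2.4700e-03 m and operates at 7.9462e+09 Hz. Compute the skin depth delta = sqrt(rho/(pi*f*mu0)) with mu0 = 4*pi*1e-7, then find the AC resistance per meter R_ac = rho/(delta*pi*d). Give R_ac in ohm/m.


delta = sqrt(1.68e-8 / (pi * 7.9462e+09 * 4*pi*1e-7)) = 7.318044e-07 m
R_ac = 1.68e-8 / (7.318044e-07 * pi * 2.4700e-03) = 2.958 ohm/m

2.958 ohm/m


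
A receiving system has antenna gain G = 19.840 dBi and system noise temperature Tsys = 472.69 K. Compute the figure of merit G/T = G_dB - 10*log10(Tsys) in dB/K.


G/T = 19.840 - 10*log10(472.69) = 19.840 - 26.74576 = -6.906 dB/K

-6.906 dB/K


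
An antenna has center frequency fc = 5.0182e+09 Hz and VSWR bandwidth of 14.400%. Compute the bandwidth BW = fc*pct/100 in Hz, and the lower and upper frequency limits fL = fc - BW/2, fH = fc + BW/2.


BW = 5.0182e+09 * 14.400/100 = 7.226208e+08 Hz
fL = 5.0182e+09 - 7.226208e+08/2 = 4.657e+09 Hz
fH = 5.0182e+09 + 7.226208e+08/2 = 5.380e+09 Hz

BW=7.226e+08 Hz, fL=4.657e+09 Hz, fH=5.380e+09 Hz


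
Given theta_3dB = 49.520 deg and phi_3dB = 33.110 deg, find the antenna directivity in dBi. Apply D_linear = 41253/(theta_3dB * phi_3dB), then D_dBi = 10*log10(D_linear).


D_linear = 41253 / (49.520 * 33.110) = 25.16029
D_dBi = 10 * log10(25.16029) = 14.01 dBi

14.01 dBi


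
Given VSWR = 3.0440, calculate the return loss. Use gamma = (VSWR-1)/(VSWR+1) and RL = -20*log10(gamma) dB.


gamma = (3.0440 - 1) / (3.0440 + 1) = 0.5054402
RL = -20 * log10(0.5054402) = 5.927 dB

5.927 dB


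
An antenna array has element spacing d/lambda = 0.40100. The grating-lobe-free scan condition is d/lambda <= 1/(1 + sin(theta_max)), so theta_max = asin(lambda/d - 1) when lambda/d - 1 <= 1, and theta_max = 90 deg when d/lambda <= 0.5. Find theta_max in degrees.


lambda/d - 1 = 1/0.40100 - 1 = 1.493766 >= 1
d/lambda <= 0.5, so the array can scan to endfire without grating lobes: theta_max = 90 deg

90 deg


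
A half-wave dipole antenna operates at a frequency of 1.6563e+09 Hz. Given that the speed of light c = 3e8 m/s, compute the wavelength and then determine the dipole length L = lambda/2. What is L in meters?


lambda = c / f = 3.0000e+08 / 1.6563e+09 = 0.1811266 m
L = lambda / 2 = 0.1811266 / 2 = 0.09056 m

0.09056 m


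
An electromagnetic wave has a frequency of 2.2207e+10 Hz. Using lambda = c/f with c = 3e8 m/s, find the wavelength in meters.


lambda = c / f = 3.0000e+08 / 2.2207e+10 = 0.01351 m

0.01351 m


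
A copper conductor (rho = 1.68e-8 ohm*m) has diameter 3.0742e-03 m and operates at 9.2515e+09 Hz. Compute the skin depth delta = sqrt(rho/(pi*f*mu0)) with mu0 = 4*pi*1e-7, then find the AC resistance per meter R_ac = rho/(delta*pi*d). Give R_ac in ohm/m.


delta = sqrt(1.68e-8 / (pi * 9.2515e+09 * 4*pi*1e-7)) = 6.782170e-07 m
R_ac = 1.68e-8 / (6.782170e-07 * pi * 3.0742e-03) = 2.565 ohm/m

2.565 ohm/m


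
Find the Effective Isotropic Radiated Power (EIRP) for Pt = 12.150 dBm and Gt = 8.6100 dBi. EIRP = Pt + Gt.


EIRP = Pt + Gt = 12.150 + 8.6100 = 20.76 dBm

20.76 dBm


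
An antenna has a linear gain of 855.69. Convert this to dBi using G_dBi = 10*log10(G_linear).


G_dBi = 10 * log10(855.69) = 29.32 dBi

29.32 dBi


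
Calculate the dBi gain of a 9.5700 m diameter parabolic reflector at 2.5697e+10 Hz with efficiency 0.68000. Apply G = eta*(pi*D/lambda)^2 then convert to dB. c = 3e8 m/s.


lambda = c / f = 3.0000e+08 / 2.5697e+10 = 0.01167451 m
G_linear = 0.68000 * (pi * 9.5700 / 0.01167451)^2 = 4.509778e+06
G_dBi = 10 * log10(4.509778e+06) = 66.54 dBi

66.54 dBi


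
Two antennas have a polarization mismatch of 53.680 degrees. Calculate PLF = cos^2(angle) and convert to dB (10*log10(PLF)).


PLF_linear = cos^2(53.680 deg) = 0.3508127
PLF_dB = 10 * log10(0.3508127) = -4.549 dB

-4.549 dB


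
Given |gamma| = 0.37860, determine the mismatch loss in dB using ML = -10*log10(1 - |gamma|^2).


ML = -10 * log10(1 - 0.37860^2) = -10 * log10(0.85666204) = 0.6719 dB

0.6719 dB


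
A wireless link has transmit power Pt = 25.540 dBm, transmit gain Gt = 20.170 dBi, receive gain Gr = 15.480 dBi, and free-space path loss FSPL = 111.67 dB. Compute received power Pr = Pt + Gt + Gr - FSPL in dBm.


Pr = 25.540 + 20.170 + 15.480 - 111.67 = -50.48 dBm

-50.48 dBm


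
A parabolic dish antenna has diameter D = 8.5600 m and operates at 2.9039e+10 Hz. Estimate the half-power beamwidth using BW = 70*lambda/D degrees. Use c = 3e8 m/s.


lambda = c / f = 3.0000e+08 / 2.9039e+10 = 0.01033093 m
BW = 70 * 0.01033093 / 8.5600 = 0.08448 deg

0.08448 deg


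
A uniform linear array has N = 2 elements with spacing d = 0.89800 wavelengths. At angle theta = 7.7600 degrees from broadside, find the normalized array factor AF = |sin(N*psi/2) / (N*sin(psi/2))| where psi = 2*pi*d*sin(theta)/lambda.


psi = 2*pi*0.89800*sin(7.7600 deg) = 0.7618452 rad
AF = |sin(2*0.7618452/2) / (2*sin(0.7618452/2))| = 0.9283

0.9283


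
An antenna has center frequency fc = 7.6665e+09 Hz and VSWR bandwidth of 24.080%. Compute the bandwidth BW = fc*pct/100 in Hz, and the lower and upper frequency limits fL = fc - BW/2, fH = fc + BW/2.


BW = 7.6665e+09 * 24.080/100 = 1.846093e+09 Hz
fL = 7.6665e+09 - 1.846093e+09/2 = 6.743e+09 Hz
fH = 7.6665e+09 + 1.846093e+09/2 = 8.590e+09 Hz

BW=1.846e+09 Hz, fL=6.743e+09 Hz, fH=8.590e+09 Hz


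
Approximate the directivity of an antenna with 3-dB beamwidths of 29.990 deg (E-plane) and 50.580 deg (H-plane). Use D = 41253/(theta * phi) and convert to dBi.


D_linear = 41253 / (29.990 * 50.580) = 27.19570
D_dBi = 10 * log10(27.19570) = 14.35 dBi

14.35 dBi


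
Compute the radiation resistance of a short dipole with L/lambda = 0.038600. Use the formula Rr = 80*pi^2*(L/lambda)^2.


Rr = 80 * pi^2 * (0.038600)^2 = 80 * 9.869604 * 1.489960e-03 = 1.176 ohm

1.176 ohm


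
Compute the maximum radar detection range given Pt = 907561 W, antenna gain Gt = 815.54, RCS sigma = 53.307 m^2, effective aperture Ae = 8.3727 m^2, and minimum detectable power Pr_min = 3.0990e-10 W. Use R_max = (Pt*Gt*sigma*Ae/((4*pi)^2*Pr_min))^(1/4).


R^4 = 907561*815.54*53.307*8.3727 / ((4*pi)^2 * 3.0990e-10) = 6.750401e+18
R_max = 6.750401e+18^0.25 = 50972 m

50972 m


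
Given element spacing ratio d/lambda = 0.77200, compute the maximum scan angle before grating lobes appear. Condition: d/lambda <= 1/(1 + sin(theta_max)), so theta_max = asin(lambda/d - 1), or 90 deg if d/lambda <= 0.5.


lambda/d - 1 = 1/0.77200 - 1 = 0.2953368
theta_max = asin(0.2953368) = 17.18 deg

17.18 deg


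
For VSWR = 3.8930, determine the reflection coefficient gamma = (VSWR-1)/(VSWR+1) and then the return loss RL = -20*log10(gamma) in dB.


gamma = (3.8930 - 1) / (3.8930 + 1) = 0.5912528
RL = -20 * log10(0.5912528) = 4.565 dB

4.565 dB
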